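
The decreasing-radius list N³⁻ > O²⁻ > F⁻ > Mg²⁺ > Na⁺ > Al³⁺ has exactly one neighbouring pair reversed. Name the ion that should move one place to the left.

Na⁺

The pair Mg²⁺, Na⁺ is the wrong way round — Mg²⁺ and Na⁺ share 10 electrons; the higher nuclear charge on Mg (Z=12) contracts it more, so Mg²⁺ < Na⁺. All other adjacent pairs agree with periodic trends, so Na⁺ is the misplaced ion.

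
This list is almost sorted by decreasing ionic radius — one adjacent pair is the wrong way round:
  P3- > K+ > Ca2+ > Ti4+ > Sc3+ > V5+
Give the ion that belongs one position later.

Ti4+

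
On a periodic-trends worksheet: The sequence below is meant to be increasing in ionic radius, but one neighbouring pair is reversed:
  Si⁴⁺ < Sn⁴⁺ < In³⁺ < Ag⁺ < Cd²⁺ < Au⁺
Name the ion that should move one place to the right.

Compare adjacent ions: they are isoelectronic (46 e⁻) and Cd has more protons than Ag (48 vs 47), making Cd²⁺ smaller — yet in this increasing list Ag⁺ sits before Cd²⁺. Nothing else is reversed, so Ag⁺ should move one place to the right.

Ag⁺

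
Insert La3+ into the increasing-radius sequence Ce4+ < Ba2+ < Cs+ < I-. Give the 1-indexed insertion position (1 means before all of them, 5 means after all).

Each ion has 54 electrons. The ranking follows nuclear charge in reverse — greater Z gives a smaller radius. Ce4+ (Z=58), La3+ (Z=57), Ba2+ (Z=56), Cs+ (Z=55), I- (Z=53).
The complete sequence is Ce4+ < La3+ < Ba2+ < Cs+ < I-. La3+ sits at position 2.

2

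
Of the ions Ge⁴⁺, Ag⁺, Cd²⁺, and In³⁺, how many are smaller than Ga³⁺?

1

Work out protons and electrons: Ge⁴⁺ has 28 e⁻ (Z=32), Ga³⁺ has 28 e⁻ (Z=31), In³⁺ has 46 e⁻ (Z=49), Cd²⁺ has 46 e⁻ (Z=48), Ag⁺ has 46 e⁻ (Z=47). Ge⁴⁺ < Ga³⁺ (both 28 e⁻, Z=32>31); Ga³⁺ < In³⁺ (same group, period 4 vs 5); In³⁺ < Cd²⁺ (isoelectronic, higher Z=49 is smaller); Cd²⁺ < Ag⁺ (isoelectronic, higher Z=48 is smaller).
Placing each against Ga³⁺: smaller — Ge⁴⁺; larger — In³⁺, Cd²⁺, Ag⁺. That's 1.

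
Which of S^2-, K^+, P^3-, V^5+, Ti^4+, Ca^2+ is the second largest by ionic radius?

S^2-

Isoelectronic series (18 e⁻ each). Size is set by nuclear charge: more protons means a smaller ion. V^5+ (Z=23), Ti^4+ (Z=22), Ca^2+ (Z=20), K^+ (Z=19), S^2- (Z=16), P^3- (Z=15).
Ordering: V^5+ < Ti^4+ < Ca^2+ < K^+ < S^2- < P^3-. The second largest is S^2-.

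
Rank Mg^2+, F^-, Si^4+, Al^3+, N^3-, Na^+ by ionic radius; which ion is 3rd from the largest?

Na^+

All of these have 10 electrons (isoelectronic). With the same electron cloud, the ion with the most protons pulls it in tightest. Nuclear charges: Si^4+ (Z=14), Al^3+ (Z=13), Mg^2+ (Z=12), Na^+ (Z=11), F^- (Z=9), N^3- (Z=7). Highest Z is smallest.
So the order is Si^4+ < Al^3+ < Mg^2+ < Na^+ < F^- < N^3-; the 3rd-largest ion is Na^+.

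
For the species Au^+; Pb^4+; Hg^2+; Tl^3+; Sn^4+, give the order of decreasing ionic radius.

Tabulating Z and e⁻: Sn^4+ (Z=50, 46 e⁻), Pb^4+ (Z=82, 78 e⁻), Tl^3+ (Z=81, 78 e⁻), Hg^2+ (Z=80, 78 e⁻), Au^+ (Z=79, 78 e⁻). Sn^4+ < Pb^4+ (same group, 1 shell fewer); Pb^4+ < Tl^3+ (isoelectronic, higher Z=82 is smaller); Tl^3+ < Hg^2+ (isoelectronic, higher Z=81 is smaller); Hg^2+ < Au^+ (isoelectronic, higher Z=80 is smaller).

Au^+ > Hg^2+ > Tl^3+ > Pb^4+ > Sn^4+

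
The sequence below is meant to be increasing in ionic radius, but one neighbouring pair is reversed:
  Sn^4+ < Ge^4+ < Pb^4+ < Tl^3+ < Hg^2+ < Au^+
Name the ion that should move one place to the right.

Compare adjacent ions: Ge^4+ and Sn^4+ are in one column with the same charge; the lighter period-4 ion has one fewer shell and is smaller — yet in this increasing list Sn^4+ sits before Ge^4+. Nothing else is reversed, so Sn^4+ should move one place to the right.

Sn^4+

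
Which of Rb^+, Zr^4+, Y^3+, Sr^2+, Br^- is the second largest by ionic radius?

Rb^+

All of these have 36 electrons (isoelectronic). With the same electron cloud, the ion with the most protons pulls it in tightest. Nuclear charges: Zr^4+ (Z=40), Y^3+ (Z=39), Sr^2+ (Z=38), Rb^+ (Z=37), Br^- (Z=35). Highest Z is smallest.
That gives Zr^4+ < Y^3+ < Sr^2+ < Rb^+ < Br^-. From the largest end, number 2 is Rb^+.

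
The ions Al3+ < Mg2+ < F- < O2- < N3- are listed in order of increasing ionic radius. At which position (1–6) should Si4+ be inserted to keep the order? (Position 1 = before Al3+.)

Isoelectronic series (10 e⁻ each). Size is set by nuclear charge: more protons means a smaller ion. Si4+ (Z=14), Al3+ (Z=13), Mg2+ (Z=12), F- (Z=9), O2- (Z=8), N3- (Z=7).
The complete sequence is Si4+ < Al3+ < Mg2+ < F- < O2- < N3-. Si4+ sits at position 1.

1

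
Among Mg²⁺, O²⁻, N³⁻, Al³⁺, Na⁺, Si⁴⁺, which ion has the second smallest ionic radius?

Al³⁺

Isoelectronic series (10 e⁻ each). Size is set by nuclear charge: more protons means a smaller ion. Si⁴⁺ (Z=14), Al³⁺ (Z=13), Mg²⁺ (Z=12), Na⁺ (Z=11), O²⁻ (Z=8), N³⁻ (Z=7).
So the order is Si⁴⁺ < Al³⁺ < Mg²⁺ < Na⁺ < O²⁻ < N³⁻; the 2nd-smallest ion is Al³⁺.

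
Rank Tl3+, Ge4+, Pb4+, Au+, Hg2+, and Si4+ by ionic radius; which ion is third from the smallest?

Pb4+

Electron counts and nuclear charges: Si4+: 10 e⁻, Z=14, Ge4+: 28 e⁻, Z=32, Pb4+: 78 e⁻, Z=82, Tl3+: 78 e⁻, Z=81, Hg2+: 78 e⁻, Z=80, Au+: 78 e⁻, Z=79. Si4+ < Ge4+ (same group, 1 shell fewer); Ge4+ < Pb4+ (same group, 2 shells fewer); Pb4+ < Tl3+ (isoelectronic, higher Z=82 is smaller); Tl3+ < Hg2+ (both 78 e⁻, Z=81>80); Hg2+ < Au+ (isoelectronic, higher Z=80 is smaller).
So the order is Si4+ < Ge4+ < Pb4+ < Tl3+ < Hg2+ < Au+; the 3rd-smallest ion is Pb4+.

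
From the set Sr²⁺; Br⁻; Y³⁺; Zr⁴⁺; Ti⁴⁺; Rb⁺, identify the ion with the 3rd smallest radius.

Y³⁺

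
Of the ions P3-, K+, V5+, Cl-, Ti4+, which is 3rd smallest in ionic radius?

K+

Each ion has 18 electrons. The ranking follows nuclear charge in reverse — greater Z gives a smaller radius. V5+ (Z=23), Ti4+ (Z=22), K+ (Z=19), Cl- (Z=17), P3- (Z=15).
Ordering: V5+ < Ti4+ < K+ < Cl- < P3-. The 3rd smallest is K+.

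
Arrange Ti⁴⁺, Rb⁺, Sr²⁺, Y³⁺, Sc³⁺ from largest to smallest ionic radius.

Tabulating Z and e⁻: Ti⁴⁺ (Z=22, 18 e⁻), Sc³⁺ (Z=21, 18 e⁻), Y³⁺ (Z=39, 36 e⁻), Sr²⁺ (Z=38, 36 e⁻), Rb⁺ (Z=37, 36 e⁻). Ti⁴⁺ < Sc³⁺ (isoelectronic, higher Z=22 is smaller); Sc³⁺ < Y³⁺ (same group, period 4 vs 5); Y³⁺ < Sr²⁺ (isoelectronic, higher Z=39 is smaller); Sr²⁺ < Rb⁺ (isoelectronic, higher Z=38 is smaller).

Rb⁺ > Sr²⁺ > Y³⁺ > Sc³⁺ > Ti⁴⁺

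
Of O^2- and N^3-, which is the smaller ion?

O^2-

These species are isoelectronic with 10 electrons. The only difference is the number of protons: O^2- (Z=8), N^3- (Z=7). The strongest nuclear pull (O^2-) gives the smallest ion.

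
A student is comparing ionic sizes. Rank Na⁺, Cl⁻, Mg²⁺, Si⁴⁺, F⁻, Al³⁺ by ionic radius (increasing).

Si⁴⁺ < Al³⁺ < Mg²⁺ < Na⁺ < F⁻ < Cl⁻

Electron counts and nuclear charges: Si⁴⁺: 10 e⁻, Z=14, Al³⁺: 10 e⁻, Z=13, Mg²⁺: 10 e⁻, Z=12, Na⁺: 10 e⁻, Z=11, F⁻: 10 e⁻, Z=9, Cl⁻: 18 e⁻, Z=17. Si⁴⁺ < Al³⁺ (isoelectronic, higher Z=14 is smaller); Al³⁺ < Mg²⁺ (both 10 e⁻, Z=13>12); Mg²⁺ < Na⁺ (isoelectronic, higher Z=12 is smaller); Na⁺ < F⁻ (isoelectronic, higher Z=11 is smaller); F⁻ < Cl⁻ (same group, period 2 vs 3).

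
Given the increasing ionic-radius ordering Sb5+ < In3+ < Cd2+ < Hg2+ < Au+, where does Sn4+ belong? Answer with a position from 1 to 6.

2

Sb5+: 46 e⁻, Z=51, Sn4+: 46 e⁻, Z=50, In3+: 46 e⁻, Z=49, Cd2+: 46 e⁻, Z=48, Hg2+: 78 e⁻, Z=80, Au+: 78 e⁻, Z=79. Sb5+ < Sn4+ (isoelectronic, higher Z=51 is smaller); Sn4+ < In3+ (both 46 e⁻, Z=50>49); In3+ < Cd2+ (isoelectronic, higher Z=49 is smaller); Cd2+ < Hg2+ (same group, 1 shell fewer); Hg2+ < Au+ (isoelectronic, higher Z=80 is smaller).
With Sn4+ included the full order is Sb5+ < Sn4+ < In3+ < Cd2+ < Hg2+ < Au+, so it takes position 2.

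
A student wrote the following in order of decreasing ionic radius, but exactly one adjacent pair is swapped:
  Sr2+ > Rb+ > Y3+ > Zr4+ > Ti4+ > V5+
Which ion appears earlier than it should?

Sr2+

The pair Sr2+, Rb+ is the wrong way round — Sr2+ and Rb+ share 36 electrons; the higher nuclear charge on Sr (Z=38) contracts it more, so Sr2+ < Rb+. All other adjacent pairs agree with periodic trends, so Sr2+ is the misplaced ion.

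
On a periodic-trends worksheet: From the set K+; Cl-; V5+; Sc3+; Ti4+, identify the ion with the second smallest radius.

Isoelectronic series (18 e⁻ each). Size is set by nuclear charge: more protons means a smaller ion. V5+ (Z=23), Ti4+ (Z=22), Sc3+ (Z=21), K+ (Z=19), Cl- (Z=17).
Ordering: V5+ < Ti4+ < Sc3+ < K+ < Cl-. The second smallest is Ti4+.

Ti4+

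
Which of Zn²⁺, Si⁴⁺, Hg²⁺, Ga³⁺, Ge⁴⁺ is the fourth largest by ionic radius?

Electron counts and nuclear charges: Si⁴⁺ has 10 e⁻ (Z=14), Ge⁴⁺ has 28 e⁻ (Z=32), Ga³⁺ has 28 e⁻ (Z=31), Zn²⁺ has 28 e⁻ (Z=30), Hg²⁺ has 78 e⁻ (Z=80). Si⁴⁺ < Ge⁴⁺ (same group, period 3 vs 4); Ge⁴⁺ < Ga³⁺ (both 28 e⁻, Z=32>31); Ga³⁺ < Zn²⁺ (isoelectronic, higher Z=31 is smaller); Zn²⁺ < Hg²⁺ (same group, 2 shells fewer).
So the order is Si⁴⁺ < Ge⁴⁺ < Ga³⁺ < Zn²⁺ < Hg²⁺; the 4th-largest ion is Ge⁴⁺.

Ge⁴⁺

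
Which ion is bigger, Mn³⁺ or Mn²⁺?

Mn²⁺

These are all Mn ions. Removing more electrons (higher positive charge) pulls the remaining electrons in closer, so Mn³⁺ is smallest and Mn²⁺ is largest.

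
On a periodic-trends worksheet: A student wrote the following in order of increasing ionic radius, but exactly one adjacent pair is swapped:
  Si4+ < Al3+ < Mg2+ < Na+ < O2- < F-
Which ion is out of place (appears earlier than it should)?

Compare adjacent ions: both have 10 electrons but Z(F)=9 > Z(O)=8, so F- should be the smaller of the two — yet in this increasing list O2- sits before F-. Nothing else is reversed, so O2- should move one place to the right.

O2-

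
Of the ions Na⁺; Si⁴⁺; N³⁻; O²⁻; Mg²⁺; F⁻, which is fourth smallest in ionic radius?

These species are isoelectronic with 10 electrons. The only difference is the number of protons: Si⁴⁺ (Z=14), Mg²⁺ (Z=12), Na⁺ (Z=11), F⁻ (Z=9), O²⁻ (Z=8), N³⁻ (Z=7). The strongest nuclear pull (Si⁴⁺) gives the smallest ion.
So the order is Si⁴⁺ < Mg²⁺ < Na⁺ < F⁻ < O²⁻ < N³⁻; the 4th-smallest ion is F⁻.

F⁻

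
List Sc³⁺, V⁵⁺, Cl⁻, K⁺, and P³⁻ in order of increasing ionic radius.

V⁵⁺ < Sc³⁺ < K⁺ < Cl⁻ < P³⁻

Each ion has 18 electrons. The ranking follows nuclear charge in reverse — greater Z gives a smaller radius. V⁵⁺ (Z=23), Sc³⁺ (Z=21), K⁺ (Z=19), Cl⁻ (Z=17), P³⁻ (Z=15).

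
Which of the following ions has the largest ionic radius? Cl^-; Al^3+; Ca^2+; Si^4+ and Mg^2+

Si^4+ has 10 e⁻ (Z=14), Al^3+ has 10 e⁻ (Z=13), Mg^2+ has 10 e⁻ (Z=12), Ca^2+ has 18 e⁻ (Z=20), Cl^- has 18 e⁻ (Z=17). Si^4+ < Al^3+ (isoelectronic, higher Z=14 is smaller); Al^3+ < Mg^2+ (both 10 e⁻, Z=13>12); Mg^2+ < Ca^2+ (same group, period 3 vs 4); Ca^2+ < Cl^- (isoelectronic, higher Z=20 is smaller).

Cl^-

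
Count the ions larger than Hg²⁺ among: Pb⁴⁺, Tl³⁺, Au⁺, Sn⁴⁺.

First list Z and electron count for each: Sn⁴⁺ has 46 e⁻ (Z=50), Pb⁴⁺ has 78 e⁻ (Z=82), Tl³⁺ has 78 e⁻ (Z=81), Hg²⁺ has 78 e⁻ (Z=80), Au⁺ has 78 e⁻ (Z=79). Sn⁴⁺ < Pb⁴⁺ (same group, period 5 vs 6); Pb⁴⁺ < Tl³⁺ (both 78 e⁻, Z=82>81); Tl³⁺ < Hg²⁺ (both 78 e⁻, Z=81>80); Hg²⁺ < Au⁺ (isoelectronic, higher Z=80 is smaller).
Overall: Sn⁴⁺ < Pb⁴⁺ < Tl³⁺ < Hg²⁺ < Au⁺. Hg²⁺ has 3 below it and 1 above. So 1 is larger.

1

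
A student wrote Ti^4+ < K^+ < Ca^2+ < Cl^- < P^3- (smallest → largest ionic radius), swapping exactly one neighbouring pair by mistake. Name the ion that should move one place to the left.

Ca^2+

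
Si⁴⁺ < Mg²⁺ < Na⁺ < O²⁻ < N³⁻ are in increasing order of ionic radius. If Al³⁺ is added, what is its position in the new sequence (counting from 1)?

2

All of these have 10 electrons (isoelectronic). With the same electron cloud, the ion with the most protons pulls it in tightest. Nuclear charges: Si⁴⁺ (Z=14), Al³⁺ (Z=13), Mg²⁺ (Z=12), Na⁺ (Z=11), O²⁻ (Z=8), N³⁻ (Z=7). Highest Z is smallest.
The complete sequence is Si⁴⁺ < Al³⁺ < Mg²⁺ < Na⁺ < O²⁻ < N³⁻. Al³⁺ sits at position 2.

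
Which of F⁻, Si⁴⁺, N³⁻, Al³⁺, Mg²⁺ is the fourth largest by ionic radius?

These species are isoelectronic with 10 electrons. The only difference is the number of protons: Si⁴⁺ (Z=14), Al³⁺ (Z=13), Mg²⁺ (Z=12), F⁻ (Z=9), N³⁻ (Z=7). The strongest nuclear pull (Si⁴⁺) gives the smallest ion.
Full ascending order: Si⁴⁺ < Al³⁺ < Mg²⁺ < F⁻ < N³⁻. Counting from the largest, position 4 is Al³⁺.

Al³⁺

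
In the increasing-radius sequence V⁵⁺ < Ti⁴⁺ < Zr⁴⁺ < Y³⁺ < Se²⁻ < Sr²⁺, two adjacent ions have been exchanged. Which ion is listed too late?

Check each adjacent pair. Se²⁻ and Sr²⁺ are reversed: they are isoelectronic (36 e⁻) and Sr has more protons than Se (38 vs 34), making Sr²⁺ smaller. No other neighbouring pair contradicts the periodic trends, so Sr²⁺ is the ion listed too late.

Sr²⁺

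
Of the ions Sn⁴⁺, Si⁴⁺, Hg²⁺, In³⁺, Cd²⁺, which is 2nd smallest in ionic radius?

Sn⁴⁺

Si⁴⁺: 10 e⁻, Z=14, Sn⁴⁺: 46 e⁻, Z=50, In³⁺: 46 e⁻, Z=49, Cd²⁺: 46 e⁻, Z=48, Hg²⁺: 78 e⁻, Z=80. Si⁴⁺ < Sn⁴⁺ (same group, 2 shells fewer); Sn⁴⁺ < In³⁺ (both 46 e⁻, Z=50>49); In³⁺ < Cd²⁺ (isoelectronic, higher Z=49 is smaller); Cd²⁺ < Hg²⁺ (same group, period 5 vs 6).
Full ascending order: Si⁴⁺ < Sn⁴⁺ < In³⁺ < Cd²⁺ < Hg²⁺. Counting from the smallest, position 2 is Sn⁴⁺.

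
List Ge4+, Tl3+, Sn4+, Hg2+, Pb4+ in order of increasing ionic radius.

Ge4+ < Sn4+ < Pb4+ < Tl3+ < Hg2+

Electron counts and nuclear charges: Ge4+: 28 e⁻, Z=32, Sn4+: 46 e⁻, Z=50, Pb4+: 78 e⁻, Z=82, Tl3+: 78 e⁻, Z=81, Hg2+: 78 e⁻, Z=80. Ge4+ < Sn4+ (same group, period 4 vs 5); Sn4+ < Pb4+ (same group, 1 shell fewer); Pb4+ < Tl3+ (isoelectronic, higher Z=82 is smaller); Tl3+ < Hg2+ (isoelectronic, higher Z=81 is smaller).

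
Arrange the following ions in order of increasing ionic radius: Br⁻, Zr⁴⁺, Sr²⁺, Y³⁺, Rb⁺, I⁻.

First list Z and electron count for each: Zr⁴⁺ has 36 e⁻ (Z=40), Y³⁺ has 36 e⁻ (Z=39), Sr²⁺ has 36 e⁻ (Z=38), Rb⁺ has 36 e⁻ (Z=37), Br⁻ has 36 e⁻ (Z=35), I⁻ has 54 e⁻ (Z=53). Zr⁴⁺ < Y³⁺ (both 36 e⁻, Z=40>39); Y³⁺ < Sr²⁺ (isoelectronic, higher Z=39 is smaller); Sr²⁺ < Rb⁺ (isoelectronic, higher Z=38 is smaller); Rb⁺ < Br⁻ (isoelectronic, higher Z=37 is smaller); Br⁻ < I⁻ (same group, period 4 vs 5).

Zr⁴⁺ < Y³⁺ < Sr²⁺ < Rb⁺ < Br⁻ < I⁻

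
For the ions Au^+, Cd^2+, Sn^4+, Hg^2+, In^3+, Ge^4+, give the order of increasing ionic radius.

Ge^4+ < Sn^4+ < In^3+ < Cd^2+ < Hg^2+ < Au^+

Ge^4+ (Z=32, 28 e⁻), Sn^4+ (Z=50, 46 e⁻), In^3+ (Z=49, 46 e⁻), Cd^2+ (Z=48, 46 e⁻), Hg^2+ (Z=80, 78 e⁻), Au^+ (Z=79, 78 e⁻). Ge^4+ < Sn^4+ (same group, period 4 vs 5); Sn^4+ < In^3+ (isoelectronic, higher Z=50 is smaller); In^3+ < Cd^2+ (both 46 e⁻, Z=49>48); Cd^2+ < Hg^2+ (same group, 1 shell fewer); Hg^2+ < Au^+ (both 78 e⁻, Z=80>79).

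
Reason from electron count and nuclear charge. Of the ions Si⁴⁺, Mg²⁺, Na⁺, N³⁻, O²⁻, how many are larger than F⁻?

2

Isoelectronic series (10 e⁻ each). Size is set by nuclear charge: more protons means a smaller ion. Si⁴⁺ (Z=14), Mg²⁺ (Z=12), Na⁺ (Z=11), F⁻ (Z=9), O²⁻ (Z=8), N³⁻ (Z=7).
Relative to F⁻, the ions that are larger are O²⁻, N³⁻. That's 2.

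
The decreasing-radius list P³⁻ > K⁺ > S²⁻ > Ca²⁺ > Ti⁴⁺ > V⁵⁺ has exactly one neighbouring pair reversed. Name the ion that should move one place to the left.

S²⁻

Scanning neighbour by neighbour, only K⁺/S²⁻ violates a trend: K⁺ and S²⁻ share 18 electrons; the higher nuclear charge on K (Z=19) contracts it more, so K⁺ < S²⁻. That makes S²⁻ the one sitting a position late relative to where it belongs.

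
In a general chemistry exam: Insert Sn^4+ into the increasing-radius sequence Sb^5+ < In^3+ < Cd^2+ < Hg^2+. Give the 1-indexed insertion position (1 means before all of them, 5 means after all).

2

Sb^5+: 46 e⁻, Z=51, Sn^4+: 46 e⁻, Z=50, In^3+: 46 e⁻, Z=49, Cd^2+: 46 e⁻, Z=48, Hg^2+: 78 e⁻, Z=80. Sb^5+ < Sn^4+ (isoelectronic, higher Z=51 is smaller); Sn^4+ < In^3+ (both 46 e⁻, Z=50>49); In^3+ < Cd^2+ (both 46 e⁻, Z=49>48); Cd^2+ < Hg^2+ (same group, period 5 vs 6).
With Sn^4+ included the full order is Sb^5+ < Sn^4+ < In^3+ < Cd^2+ < Hg^2+, so it takes position 2.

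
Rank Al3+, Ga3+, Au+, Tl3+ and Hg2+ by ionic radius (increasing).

First list Z and electron count for each: Al3+ has 10 e⁻ (Z=13), Ga3+ has 28 e⁻ (Z=31), Tl3+ has 78 e⁻ (Z=81), Hg2+ has 78 e⁻ (Z=80), Au+ has 78 e⁻ (Z=79). Al3+ < Ga3+ (same group, 1 shell fewer); Ga3+ < Tl3+ (same group, period 4 vs 6); Tl3+ < Hg2+ (isoelectronic, higher Z=81 is smaller); Hg2+ < Au+ (isoelectronic, higher Z=80 is smaller).

Al3+ < Ga3+ < Tl3+ < Hg2+ < Au+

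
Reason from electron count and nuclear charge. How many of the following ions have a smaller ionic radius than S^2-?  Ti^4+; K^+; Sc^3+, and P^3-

Isoelectronic series (18 e⁻ each). Size is set by nuclear charge: more protons means a smaller ion. Ti^4+ (Z=22), Sc^3+ (Z=21), K^+ (Z=19), S^2- (Z=16), P^3- (Z=15).
Relative to S^2-, the ions that are smaller are Ti^4+, Sc^3+, K^+. That's 3.

3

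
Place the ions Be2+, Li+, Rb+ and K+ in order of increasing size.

Tabulating Z and e⁻: Be2+: 2 e⁻, Z=4, Li+: 2 e⁻, Z=3, K+: 18 e⁻, Z=19, Rb+: 36 e⁻, Z=37. Be2+ < Li+ (both 2 e⁻, Z=4>3); Li+ < K+ (same group, period 2 vs 4); K+ < Rb+ (same group, period 4 vs 5).

Be2+ < Li+ < K+ < Rb+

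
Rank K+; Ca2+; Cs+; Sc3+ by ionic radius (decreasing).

Electron counts and nuclear charges: Sc3+ has 18 e⁻ (Z=21), Ca2+ has 18 e⁻ (Z=20), K+ has 18 e⁻ (Z=19), Cs+ has 54 e⁻ (Z=55). Sc3+ < Ca2+ (isoelectronic, higher Z=21 is smaller); Ca2+ < K+ (isoelectronic, higher Z=20 is smaller); K+ < Cs+ (same group, 2 shells fewer).

Cs+ > K+ > Ca2+ > Sc3+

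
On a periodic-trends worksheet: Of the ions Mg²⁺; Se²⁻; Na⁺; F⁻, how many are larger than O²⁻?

1

Work out protons and electrons: Mg²⁺ has 10 e⁻ (Z=12), Na⁺ has 10 e⁻ (Z=11), F⁻ has 10 e⁻ (Z=9), O²⁻ has 10 e⁻ (Z=8), Se²⁻ has 36 e⁻ (Z=34). Mg²⁺ < Na⁺ (isoelectronic, higher Z=12 is smaller); Na⁺ < F⁻ (both 10 e⁻, Z=11>9); F⁻ < O²⁻ (both 10 e⁻, Z=9>8); O²⁻ < Se²⁻ (same group, period 2 vs 4).
Placing each against O²⁻: smaller — Mg²⁺, Na⁺, F⁻; larger — Se²⁻. Count: 1.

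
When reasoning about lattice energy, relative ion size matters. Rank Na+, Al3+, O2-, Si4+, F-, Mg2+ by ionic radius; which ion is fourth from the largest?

Mg2+

Each ion has 10 electrons. The ranking follows nuclear charge in reverse — greater Z gives a smaller radius. Si4+ (Z=14), Al3+ (Z=13), Mg2+ (Z=12), Na+ (Z=11), F- (Z=9), O2- (Z=8).
Ordering: Si4+ < Al3+ < Mg2+ < Na+ < F- < O2-. The fourth largest is Mg2+.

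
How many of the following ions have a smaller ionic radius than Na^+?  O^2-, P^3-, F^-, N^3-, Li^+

Electron counts and nuclear charges: Li^+: 2 e⁻, Z=3, Na^+: 10 e⁻, Z=11, F^-: 10 e⁻, Z=9, O^2-: 10 e⁻, Z=8, N^3-: 10 e⁻, Z=7, P^3-: 18 e⁻, Z=15. Li^+ < Na^+ (same group, 1 shell fewer); Na^+ < F^- (isoelectronic, higher Z=11 is smaller); F^- < O^2- (isoelectronic, higher Z=9 is smaller); O^2- < N^3- (isoelectronic, higher Z=8 is smaller); N^3- < P^3- (same group, period 2 vs 3).
Placing each against Na^+: smaller — Li^+; larger — F^-, O^2-, N^3-, P^3-. Count: 1.

1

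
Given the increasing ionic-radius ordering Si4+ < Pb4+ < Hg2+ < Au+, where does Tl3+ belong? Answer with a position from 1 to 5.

Electron counts and nuclear charges: Si4+ has 10 e⁻ (Z=14), Pb4+ has 78 e⁻ (Z=82), Tl3+ has 78 e⁻ (Z=81), Hg2+ has 78 e⁻ (Z=80), Au+ has 78 e⁻ (Z=79). Si4+ < Pb4+ (same group, period 3 vs 6); Pb4+ < Tl3+ (isoelectronic, higher Z=82 is smaller); Tl3+ < Hg2+ (isoelectronic, higher Z=81 is smaller); Hg2+ < Au+ (both 78 e⁻, Z=80>79).
Merged order: Si4+ < Pb4+ < Tl3+ < Hg2+ < Au+ — Tl3+ is number 3.

3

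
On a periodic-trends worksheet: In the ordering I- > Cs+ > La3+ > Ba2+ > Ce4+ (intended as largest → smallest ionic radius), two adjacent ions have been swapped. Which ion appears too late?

The pair La3+, Ba2+ is the wrong way round — both have 54 electrons but Z(La)=57 > Z(Ba)=56, so La3+ should be the smaller of the two. All other adjacent pairs agree with periodic trends, so Ba2+ is the misplaced ion.

Ba2+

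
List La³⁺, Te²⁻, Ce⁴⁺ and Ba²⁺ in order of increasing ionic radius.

Ce⁴⁺ < La³⁺ < Ba²⁺ < Te²⁻

Each ion has 54 electrons. The ranking follows nuclear charge in reverse — greater Z gives a smaller radius. Ce⁴⁺ (Z=58), La³⁺ (Z=57), Ba²⁺ (Z=56), Te²⁻ (Z=52).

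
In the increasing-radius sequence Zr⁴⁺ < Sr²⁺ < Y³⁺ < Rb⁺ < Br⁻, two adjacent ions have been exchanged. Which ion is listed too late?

Y³⁺

Check each adjacent pair. Sr²⁺ and Y³⁺ are reversed: both have 36 electrons but Z(Y)=39 > Z(Sr)=38, so Y³⁺ should be the smaller of the two. No other neighbouring pair contradicts the periodic trends, so Y³⁺ is the ion listed too late.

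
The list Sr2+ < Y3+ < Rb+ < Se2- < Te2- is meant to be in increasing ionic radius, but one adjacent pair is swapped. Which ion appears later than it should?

Y3+

Scanning neighbour by neighbour, only Sr2+/Y3+ violates a trend: Y3+ and Sr2+ share 36 electrons; the higher nuclear charge on Y (Z=39) contracts it more, so Y3+ < Sr2+. That makes Y3+ the one sitting a position late relative to where it belongs.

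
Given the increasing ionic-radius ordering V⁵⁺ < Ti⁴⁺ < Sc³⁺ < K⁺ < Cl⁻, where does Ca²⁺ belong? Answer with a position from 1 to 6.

All of these have 18 electrons (isoelectronic). With the same electron cloud, the ion with the most protons pulls it in tightest. Nuclear charges: V⁵⁺ (Z=23), Ti⁴⁺ (Z=22), Sc³⁺ (Z=21), Ca²⁺ (Z=20), K⁺ (Z=19), Cl⁻ (Z=17). Highest Z is smallest.
Putting Ca²⁺ in gives V⁵⁺ < Ti⁴⁺ < Sc³⁺ < Ca²⁺ < K⁺ < Cl⁻; it lands at slot 4.

4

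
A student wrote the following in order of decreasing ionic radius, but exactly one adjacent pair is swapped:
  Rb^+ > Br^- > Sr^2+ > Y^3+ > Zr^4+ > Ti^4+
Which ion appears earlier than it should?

Scanning neighbour by neighbour, only Rb^+/Br^- violates a trend: they are isoelectronic (36 e⁻) and Rb has more protons than Br (37 vs 35), making Rb^+ smaller. That makes Rb^+ the one sitting a position early relative to where it belongs.

Rb^+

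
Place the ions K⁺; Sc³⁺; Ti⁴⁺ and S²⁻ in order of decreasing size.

S²⁻ > K⁺ > Sc³⁺ > Ti⁴⁺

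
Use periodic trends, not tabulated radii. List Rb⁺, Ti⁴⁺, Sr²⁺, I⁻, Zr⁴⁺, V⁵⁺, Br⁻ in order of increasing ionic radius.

V⁵⁺ < Ti⁴⁺ < Zr⁴⁺ < Sr²⁺ < Rb⁺ < Br⁻ < I⁻

V⁵⁺ (Z=23, 18 e⁻), Ti⁴⁺ (Z=22, 18 e⁻), Zr⁴⁺ (Z=40, 36 e⁻), Sr²⁺ (Z=38, 36 e⁻), Rb⁺ (Z=37, 36 e⁻), Br⁻ (Z=35, 36 e⁻), I⁻ (Z=53, 54 e⁻). V⁵⁺ < Ti⁴⁺ (both 18 e⁻, Z=23>22); Ti⁴⁺ < Zr⁴⁺ (same group, period 4 vs 5); Zr⁴⁺ < Sr²⁺ (both 36 e⁻, Z=40>38); Sr²⁺ < Rb⁺ (isoelectronic, higher Z=38 is smaller); Rb⁺ < Br⁻ (both 36 e⁻, Z=37>35); Br⁻ < I⁻ (same group, 1 shell fewer).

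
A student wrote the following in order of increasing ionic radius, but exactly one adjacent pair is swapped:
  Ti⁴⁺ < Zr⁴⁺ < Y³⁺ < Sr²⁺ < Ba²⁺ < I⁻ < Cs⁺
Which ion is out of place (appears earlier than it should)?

I⁻

Check each adjacent pair. I⁻ and Cs⁺ are reversed: they are isoelectronic (54 e⁻) and Cs has more protons than I (55 vs 53), making Cs⁺ smaller. No other neighbouring pair contradicts the periodic trends, so I⁻ is the ion listed too early.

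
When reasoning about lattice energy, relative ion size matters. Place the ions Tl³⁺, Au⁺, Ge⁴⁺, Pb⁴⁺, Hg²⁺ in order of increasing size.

Ge⁴⁺ < Pb⁴⁺ < Tl³⁺ < Hg²⁺ < Au⁺

Electron counts and nuclear charges: Ge⁴⁺ has 28 e⁻ (Z=32), Pb⁴⁺ has 78 e⁻ (Z=82), Tl³⁺ has 78 e⁻ (Z=81), Hg²⁺ has 78 e⁻ (Z=80), Au⁺ has 78 e⁻ (Z=79). Ge⁴⁺ < Pb⁴⁺ (same group, 2 shells fewer); Pb⁴⁺ < Tl³⁺ (isoelectronic, higher Z=82 is smaller); Tl³⁺ < Hg²⁺ (isoelectronic, higher Z=81 is smaller); Hg²⁺ < Au⁺ (both 78 e⁻, Z=80>79).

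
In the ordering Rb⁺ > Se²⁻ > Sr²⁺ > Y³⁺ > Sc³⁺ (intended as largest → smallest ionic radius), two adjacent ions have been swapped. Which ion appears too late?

Se²⁻

The pair Rb⁺, Se²⁻ is the wrong way round — they are isoelectronic (36 e⁻) and Rb has more protons than Se (37 vs 34), making Rb⁺ smaller. All other adjacent pairs agree with periodic trends, so Se²⁻ is the misplaced ion.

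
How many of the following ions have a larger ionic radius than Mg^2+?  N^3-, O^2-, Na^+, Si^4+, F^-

4

Isoelectronic series (10 e⁻ each). Size is set by nuclear charge: more protons means a smaller ion. Si^4+ (Z=14), Mg^2+ (Z=12), Na^+ (Z=11), F^- (Z=9), O^2- (Z=8), N^3- (Z=7).
Overall: Si^4+ < Mg^2+ < Na^+ < F^- < O^2- < N^3-. Mg^2+ has 1 below it and 4 above. So 4 are larger.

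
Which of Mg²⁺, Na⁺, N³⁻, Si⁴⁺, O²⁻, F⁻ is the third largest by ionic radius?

F⁻

Isoelectronic series (10 e⁻ each). Size is set by nuclear charge: more protons means a smaller ion. Si⁴⁺ (Z=14), Mg²⁺ (Z=12), Na⁺ (Z=11), F⁻ (Z=9), O²⁻ (Z=8), N³⁻ (Z=7).
So the order is Si⁴⁺ < Mg²⁺ < Na⁺ < F⁻ < O²⁻ < N³⁻; the 3rd-largest ion is F⁻.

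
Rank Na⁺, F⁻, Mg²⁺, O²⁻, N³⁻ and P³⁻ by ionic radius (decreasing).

P³⁻ > N³⁻ > O²⁻ > F⁻ > Na⁺ > Mg²⁺

Tabulating Z and e⁻: Mg²⁺ has 10 e⁻ (Z=12), Na⁺ has 10 e⁻ (Z=11), F⁻ has 10 e⁻ (Z=9), O²⁻ has 10 e⁻ (Z=8), N³⁻ has 10 e⁻ (Z=7), P³⁻ has 18 e⁻ (Z=15). Mg²⁺ < Na⁺ (isoelectronic, higher Z=12 is smaller); Na⁺ < F⁻ (both 10 e⁻, Z=11>9); F⁻ < O²⁻ (isoelectronic, higher Z=9 is smaller); O²⁻ < N³⁻ (both 10 e⁻, Z=8>7); N³⁻ < P³⁻ (same group, period 2 vs 3).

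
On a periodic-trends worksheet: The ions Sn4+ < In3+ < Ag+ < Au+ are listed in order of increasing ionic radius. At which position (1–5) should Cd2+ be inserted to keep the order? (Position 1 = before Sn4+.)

3

Tabulating Z and e⁻: Sn4+: 46 e⁻, Z=50, In3+: 46 e⁻, Z=49, Cd2+: 46 e⁻, Z=48, Ag+: 46 e⁻, Z=47, Au+: 78 e⁻, Z=79. Sn4+ < In3+ (isoelectronic, higher Z=50 is smaller); In3+ < Cd2+ (isoelectronic, higher Z=49 is smaller); Cd2+ < Ag+ (both 46 e⁻, Z=48>47); Ag+ < Au+ (same group, 1 shell fewer).
The complete sequence is Sn4+ < In3+ < Cd2+ < Ag+ < Au+. Cd2+ sits at position 3.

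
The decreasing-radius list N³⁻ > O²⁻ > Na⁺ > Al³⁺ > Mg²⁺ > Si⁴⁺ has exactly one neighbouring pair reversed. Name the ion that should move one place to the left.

The pair Al³⁺, Mg²⁺ is the wrong way round — Al³⁺ and Mg²⁺ share 10 electrons; the higher nuclear charge on Al (Z=13) contracts it more, so Al³⁺ < Mg²⁺. All other adjacent pairs agree with periodic trends, so Mg²⁺ is the misplaced ion.

Mg²⁺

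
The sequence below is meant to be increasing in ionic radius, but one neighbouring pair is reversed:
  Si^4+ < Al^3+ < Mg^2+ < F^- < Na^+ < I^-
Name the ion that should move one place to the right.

Compare adjacent ions: they are isoelectronic (10 e⁻) and Na has more protons than F (11 vs 9), making Na^+ smaller — yet in this increasing list F^- sits before Na^+. Nothing else is reversed, so F^- should move one place to the right.

F^-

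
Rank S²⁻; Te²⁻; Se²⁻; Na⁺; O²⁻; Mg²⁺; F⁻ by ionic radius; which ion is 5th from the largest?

First list Z and electron count for each: Mg²⁺: 10 e⁻, Z=12, Na⁺: 10 e⁻, Z=11, F⁻: 10 e⁻, Z=9, O²⁻: 10 e⁻, Z=8, S²⁻: 18 e⁻, Z=16, Se²⁻: 36 e⁻, Z=34, Te²⁻: 54 e⁻, Z=52. Mg²⁺ < Na⁺ (both 10 e⁻, Z=12>11); Na⁺ < F⁻ (both 10 e⁻, Z=11>9); F⁻ < O²⁻ (isoelectronic, higher Z=9 is smaller); O²⁻ < S²⁻ (same group, 1 shell fewer); S²⁻ < Se²⁻ (same group, period 3 vs 4); Se²⁻ < Te²⁻ (same group, 1 shell fewer).
So the order is Mg²⁺ < Na⁺ < F⁻ < O²⁻ < S²⁻ < Se²⁻ < Te²⁻; the 5th-largest ion is F⁻.

F⁻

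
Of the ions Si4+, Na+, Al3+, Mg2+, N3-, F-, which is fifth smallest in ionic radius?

F-

Isoelectronic series (10 e⁻ each). Size is set by nuclear charge: more protons means a smaller ion. Si4+ (Z=14), Al3+ (Z=13), Mg2+ (Z=12), Na+ (Z=11), F- (Z=9), N3- (Z=7).
Full ascending order: Si4+ < Al3+ < Mg2+ < Na+ < F- < N3-. Counting from the smallest, position 5 is F-.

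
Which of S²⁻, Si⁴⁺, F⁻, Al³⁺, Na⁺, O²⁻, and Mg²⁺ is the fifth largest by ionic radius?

Mg²⁺

Electron counts and nuclear charges: Si⁴⁺ (Z=14, 10 e⁻), Al³⁺ (Z=13, 10 e⁻), Mg²⁺ (Z=12, 10 e⁻), Na⁺ (Z=11, 10 e⁻), F⁻ (Z=9, 10 e⁻), O²⁻ (Z=8, 10 e⁻), S²⁻ (Z=16, 18 e⁻). Si⁴⁺ < Al³⁺ (isoelectronic, higher Z=14 is smaller); Al³⁺ < Mg²⁺ (both 10 e⁻, Z=13>12); Mg²⁺ < Na⁺ (isoelectronic, higher Z=12 is smaller); Na⁺ < F⁻ (both 10 e⁻, Z=11>9); F⁻ < O²⁻ (both 10 e⁻, Z=9>8); O²⁻ < S²⁻ (same group, 1 shell fewer).
So the order is Si⁴⁺ < Al³⁺ < Mg²⁺ < Na⁺ < F⁻ < O²⁻ < S²⁻; the 5th-largest ion is Mg²⁺.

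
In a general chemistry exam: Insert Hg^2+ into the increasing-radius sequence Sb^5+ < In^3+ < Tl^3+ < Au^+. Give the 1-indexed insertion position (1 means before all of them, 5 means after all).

4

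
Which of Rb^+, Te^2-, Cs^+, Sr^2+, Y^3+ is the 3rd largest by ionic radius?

Rb^+

Electron counts and nuclear charges: Y^3+ (Z=39, 36 e⁻), Sr^2+ (Z=38, 36 e⁻), Rb^+ (Z=37, 36 e⁻), Cs^+ (Z=55, 54 e⁻), Te^2- (Z=52, 54 e⁻). Y^3+ < Sr^2+ (both 36 e⁻, Z=39>38); Sr^2+ < Rb^+ (both 36 e⁻, Z=38>37); Rb^+ < Cs^+ (same group, 1 shell fewer); Cs^+ < Te^2- (both 54 e⁻, Z=55>52).
That gives Y^3+ < Sr^2+ < Rb^+ < Cs^+ < Te^2-. From the largest end, number 3 is Rb^+.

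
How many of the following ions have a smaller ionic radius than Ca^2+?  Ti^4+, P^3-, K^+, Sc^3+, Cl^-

These species are isoelectronic with 18 electrons. The only difference is the number of protons: Ti^4+ (Z=22), Sc^3+ (Z=21), Ca^2+ (Z=20), K^+ (Z=19), Cl^- (Z=17), P^3- (Z=15). The strongest nuclear pull (Ti^4+) gives the smallest ion.
Ordering all of them (including Ca^2+) by radius gives Ti^4+ < Sc^3+ < Ca^2+ < K^+ < Cl^- < P^3-. That's 2.

2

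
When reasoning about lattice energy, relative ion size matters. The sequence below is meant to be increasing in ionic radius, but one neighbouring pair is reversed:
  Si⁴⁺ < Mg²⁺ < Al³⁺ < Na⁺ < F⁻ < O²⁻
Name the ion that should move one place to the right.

Compare adjacent ions: both have 10 electrons but Z(Al)=13 > Z(Mg)=12, so Al³⁺ should be the smaller of the two — yet in this increasing list Mg²⁺ sits before Al³⁺. Nothing else is reversed, so Mg²⁺ should move one place to the right.

Mg²⁺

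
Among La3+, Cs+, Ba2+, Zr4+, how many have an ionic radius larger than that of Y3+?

3

Work out protons and electrons: Zr4+: 36 e⁻, Z=40, Y3+: 36 e⁻, Z=39, La3+: 54 e⁻, Z=57, Ba2+: 54 e⁻, Z=56, Cs+: 54 e⁻, Z=55. Zr4+ < Y3+ (both 36 e⁻, Z=40>39); Y3+ < La3+ (same group, 1 shell fewer); La3+ < Ba2+ (isoelectronic, higher Z=57 is smaller); Ba2+ < Cs+ (isoelectronic, higher Z=56 is smaller).
Relative to Y3+, the ions that are larger are La3+, Ba2+, Cs+. Count: 3.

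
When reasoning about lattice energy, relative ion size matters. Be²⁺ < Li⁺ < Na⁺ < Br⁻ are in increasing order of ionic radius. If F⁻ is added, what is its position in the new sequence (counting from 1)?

4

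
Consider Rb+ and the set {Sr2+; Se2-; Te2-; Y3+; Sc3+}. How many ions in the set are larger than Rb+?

Work out protons and electrons: Sc3+ (Z=21, 18 e⁻), Y3+ (Z=39, 36 e⁻), Sr2+ (Z=38, 36 e⁻), Rb+ (Z=37, 36 e⁻), Se2- (Z=34, 36 e⁻), Te2- (Z=52, 54 e⁻). Sc3+ < Y3+ (same group, period 4 vs 5); Y3+ < Sr2+ (isoelectronic, higher Z=39 is smaller); Sr2+ < Rb+ (both 36 e⁻, Z=38>37); Rb+ < Se2- (both 36 e⁻, Z=37>34); Se2- < Te2- (same group, 1 shell fewer).
Overall: Sc3+ < Y3+ < Sr2+ < Rb+ < Se2- < Te2-. Rb+ has 3 below it and 2 above. That's 2.

2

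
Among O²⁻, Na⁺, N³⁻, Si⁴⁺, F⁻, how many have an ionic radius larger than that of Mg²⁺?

These species are isoelectronic with 10 electrons. The only difference is the number of protons: Si⁴⁺ (Z=14), Mg²⁺ (Z=12), Na⁺ (Z=11), F⁻ (Z=9), O²⁻ (Z=8), N³⁻ (Z=7). The strongest nuclear pull (Si⁴⁺) gives the smallest ion.
Relative to Mg²⁺, the ions that are larger are Na⁺, F⁻, O²⁻, N³⁻. That's 4.

4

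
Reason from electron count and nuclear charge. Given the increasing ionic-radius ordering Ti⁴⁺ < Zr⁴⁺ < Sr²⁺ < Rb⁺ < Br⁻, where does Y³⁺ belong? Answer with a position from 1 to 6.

Ti⁴⁺ (Z=22, 18 e⁻), Zr⁴⁺ (Z=40, 36 e⁻), Y³⁺ (Z=39, 36 e⁻), Sr²⁺ (Z=38, 36 e⁻), Rb⁺ (Z=37, 36 e⁻), Br⁻ (Z=35, 36 e⁻). Ti⁴⁺ < Zr⁴⁺ (same group, period 4 vs 5); Zr⁴⁺ < Y³⁺ (both 36 e⁻, Z=40>39); Y³⁺ < Sr²⁺ (isoelectronic, higher Z=39 is smaller); Sr²⁺ < Rb⁺ (isoelectronic, higher Z=38 is smaller); Rb⁺ < Br⁻ (isoelectronic, higher Z=37 is smaller).
Putting Y³⁺ in gives Ti⁴⁺ < Zr⁴⁺ < Y³⁺ < Sr²⁺ < Rb⁺ < Br⁻; it lands at slot 3.

3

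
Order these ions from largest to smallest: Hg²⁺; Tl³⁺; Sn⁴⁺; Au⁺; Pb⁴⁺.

Tabulating Z and e⁻: Sn⁴⁺: 46 e⁻, Z=50, Pb⁴⁺: 78 e⁻, Z=82, Tl³⁺: 78 e⁻, Z=81, Hg²⁺: 78 e⁻, Z=80, Au⁺: 78 e⁻, Z=79. Sn⁴⁺ < Pb⁴⁺ (same group, 1 shell fewer); Pb⁴⁺ < Tl³⁺ (isoelectronic, higher Z=82 is smaller); Tl³⁺ < Hg²⁺ (both 78 e⁻, Z=81>80); Hg²⁺ < Au⁺ (both 78 e⁻, Z=80>79).

Au⁺ > Hg²⁺ > Tl³⁺ > Pb⁴⁺ > Sn⁴⁺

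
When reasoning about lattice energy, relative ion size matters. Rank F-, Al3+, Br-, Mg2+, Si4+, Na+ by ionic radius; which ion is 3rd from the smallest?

Mg2+

First list Z and electron count for each: Si4+ has 10 e⁻ (Z=14), Al3+ has 10 e⁻ (Z=13), Mg2+ has 10 e⁻ (Z=12), Na+ has 10 e⁻ (Z=11), F- has 10 e⁻ (Z=9), Br- has 36 e⁻ (Z=35). Si4+ < Al3+ (both 10 e⁻, Z=14>13); Al3+ < Mg2+ (isoelectronic, higher Z=13 is smaller); Mg2+ < Na+ (isoelectronic, higher Z=12 is smaller); Na+ < F- (isoelectronic, higher Z=11 is smaller); F- < Br- (same group, 2 shells fewer).
That gives Si4+ < Al3+ < Mg2+ < Na+ < F- < Br-. From the smallest end, number 3 is Mg2+.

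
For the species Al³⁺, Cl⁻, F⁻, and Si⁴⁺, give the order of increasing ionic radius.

Si⁴⁺ < Al³⁺ < F⁻ < Cl⁻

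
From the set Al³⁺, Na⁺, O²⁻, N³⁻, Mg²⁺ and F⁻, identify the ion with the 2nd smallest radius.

Isoelectronic series (10 e⁻ each). Size is set by nuclear charge: more protons means a smaller ion. Al³⁺ (Z=13), Mg²⁺ (Z=12), Na⁺ (Z=11), F⁻ (Z=9), O²⁻ (Z=8), N³⁻ (Z=7).
Full ascending order: Al³⁺ < Mg²⁺ < Na⁺ < F⁻ < O²⁻ < N³⁻. Counting from the smallest, position 2 is Mg²⁺.

Mg²⁺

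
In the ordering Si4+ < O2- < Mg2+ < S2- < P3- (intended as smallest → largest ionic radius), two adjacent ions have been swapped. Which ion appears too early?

O2-

Scanning neighbour by neighbour, only O2-/Mg2+ violates a trend: they are isoelectronic (10 e⁻) and Mg has more protons than O (12 vs 8), making Mg2+ smaller. That makes O2- the one sitting a position early relative to where it belongs.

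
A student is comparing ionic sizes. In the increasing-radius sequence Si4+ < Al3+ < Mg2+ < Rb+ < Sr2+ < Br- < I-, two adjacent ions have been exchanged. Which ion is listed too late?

Sr2+

The pair Rb+, Sr2+ is the wrong way round — they are isoelectronic (36 e⁻) and Sr has more protons than Rb (38 vs 37), making Sr2+ smaller. All other adjacent pairs agree with periodic trends, so Sr2+ is the misplaced ion.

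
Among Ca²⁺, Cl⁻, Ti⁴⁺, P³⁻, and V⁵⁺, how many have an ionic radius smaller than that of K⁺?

3

All of these have 18 electrons (isoelectronic). With the same electron cloud, the ion with the most protons pulls it in tightest. Nuclear charges: V⁵⁺ (Z=23), Ti⁴⁺ (Z=22), Ca²⁺ (Z=20), K⁺ (Z=19), Cl⁻ (Z=17), P³⁻ (Z=15). Highest Z is smallest.
Placing each against K⁺: smaller — V⁵⁺, Ti⁴⁺, Ca²⁺; larger — Cl⁻, P³⁻. That's 3.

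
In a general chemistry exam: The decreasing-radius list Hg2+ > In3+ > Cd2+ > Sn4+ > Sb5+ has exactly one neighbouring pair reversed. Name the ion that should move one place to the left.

Scanning neighbour by neighbour, only In3+/Cd2+ violates a trend: both have 46 electrons but Z(In)=49 > Z(Cd)=48, so In3+ should be the smaller of the two. That makes Cd2+ the one sitting a position late relative to where it belongs.

Cd2+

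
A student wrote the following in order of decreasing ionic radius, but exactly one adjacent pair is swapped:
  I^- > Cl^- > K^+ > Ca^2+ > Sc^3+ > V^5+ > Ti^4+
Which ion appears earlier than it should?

The pair V^5+, Ti^4+ is the wrong way round — both have 18 electrons but Z(V)=23 > Z(Ti)=22, so V^5+ should be the smaller of the two. All other adjacent pairs agree with periodic trends, so V^5+ is the misplaced ion.

V^5+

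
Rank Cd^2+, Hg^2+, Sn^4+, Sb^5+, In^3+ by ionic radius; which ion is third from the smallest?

Work out protons and electrons: Sb^5+ has 46 e⁻ (Z=51), Sn^4+ has 46 e⁻ (Z=50), In^3+ has 46 e⁻ (Z=49), Cd^2+ has 46 e⁻ (Z=48), Hg^2+ has 78 e⁻ (Z=80). Sb^5+ < Sn^4+ (isoelectronic, higher Z=51 is smaller); Sn^4+ < In^3+ (both 46 e⁻, Z=50>49); In^3+ < Cd^2+ (isoelectronic, higher Z=49 is smaller); Cd^2+ < Hg^2+ (same group, 1 shell fewer).
So the order is Sb^5+ < Sn^4+ < In^3+ < Cd^2+ < Hg^2+; the 3rd-smallest ion is In^3+.

In^3+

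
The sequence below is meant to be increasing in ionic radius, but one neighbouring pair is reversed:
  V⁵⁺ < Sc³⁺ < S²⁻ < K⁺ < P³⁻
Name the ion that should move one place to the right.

The pair S²⁻, K⁺ is the wrong way round — both have 18 electrons but Z(K)=19 > Z(S)=16, so K⁺ should be the smaller of the two. All other adjacent pairs agree with periodic trends, so S²⁻ is the misplaced ion.

S²⁻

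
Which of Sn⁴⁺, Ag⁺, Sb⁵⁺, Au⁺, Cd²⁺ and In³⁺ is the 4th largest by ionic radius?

Tabulating Z and e⁻: Sb⁵⁺ has 46 e⁻ (Z=51), Sn⁴⁺ has 46 e⁻ (Z=50), In³⁺ has 46 e⁻ (Z=49), Cd²⁺ has 46 e⁻ (Z=48), Ag⁺ has 46 e⁻ (Z=47), Au⁺ has 78 e⁻ (Z=79). Sb⁵⁺ < Sn⁴⁺ (both 46 e⁻, Z=51>50); Sn⁴⁺ < In³⁺ (both 46 e⁻, Z=50>49); In³⁺ < Cd²⁺ (isoelectronic, higher Z=49 is smaller); Cd²⁺ < Ag⁺ (isoelectronic, higher Z=48 is smaller); Ag⁺ < Au⁺ (same group, period 5 vs 6).
That gives Sb⁵⁺ < Sn⁴⁺ < In³⁺ < Cd²⁺ < Ag⁺ < Au⁺. From the largest end, number 4 is In³⁺.

In³⁺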